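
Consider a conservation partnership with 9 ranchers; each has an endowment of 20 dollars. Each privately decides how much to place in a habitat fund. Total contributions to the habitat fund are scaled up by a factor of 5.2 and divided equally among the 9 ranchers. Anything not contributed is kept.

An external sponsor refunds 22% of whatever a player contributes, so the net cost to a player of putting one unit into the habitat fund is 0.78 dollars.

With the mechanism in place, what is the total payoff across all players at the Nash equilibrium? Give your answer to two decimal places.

Even with the mechanism, each unit contributed returns only (5.2/9) / 0.78 = 0.7407 per unit of net cost, so contributing nothing is still dominant.
Everyone keeps their endowment and the group total is 9 × 20 = 180.

180.00 dollars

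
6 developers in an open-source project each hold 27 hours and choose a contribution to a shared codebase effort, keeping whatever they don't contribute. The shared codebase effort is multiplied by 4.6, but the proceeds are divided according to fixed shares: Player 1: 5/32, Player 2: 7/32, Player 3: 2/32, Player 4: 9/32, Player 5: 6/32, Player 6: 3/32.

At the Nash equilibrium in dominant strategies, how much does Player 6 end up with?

50.29 hours

Each unit j contributes comes back to j as 4.6 × (j's share), so j prefers to contribute only if that share exceeds 1/4.6 = 0.2174; otherwise keeping the unit dominates.
Player 2 and Player 4 clear that bar, contributing 27 each; the remaining 4 contribute 0. Total contributed: 54.
Player 6 keeps 27 and receives 4.6 × 54 × 3/32 = 23.29 from the shared codebase effort, for a payoff of 50.29.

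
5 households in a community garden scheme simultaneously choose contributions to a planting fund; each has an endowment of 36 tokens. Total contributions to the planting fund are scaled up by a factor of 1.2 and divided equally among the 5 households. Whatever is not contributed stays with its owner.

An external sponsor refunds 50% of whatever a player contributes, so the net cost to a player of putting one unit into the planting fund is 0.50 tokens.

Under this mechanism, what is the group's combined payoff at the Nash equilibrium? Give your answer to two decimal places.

180.00 tokens

Even with the mechanism, each unit contributed returns only (1.2/5) / 0.50 = 0.4800 per unit of net cost, so contributing nothing is still dominant.
At the Nash equilibrium no one contributes; group total payoff = 5 × 36 = 180.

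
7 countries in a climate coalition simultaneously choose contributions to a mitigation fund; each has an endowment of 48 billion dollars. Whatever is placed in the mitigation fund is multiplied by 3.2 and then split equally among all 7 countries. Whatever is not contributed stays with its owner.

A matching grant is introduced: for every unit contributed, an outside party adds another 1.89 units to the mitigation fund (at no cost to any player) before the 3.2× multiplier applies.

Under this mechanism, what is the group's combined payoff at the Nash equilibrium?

3107.33 billion dollars

The effective private return per unit is now 3.2 × 2.89 / 7 = 1.3211 > 1, so every player's dominant strategy flips to full contribution.
So the Nash equilibrium is full contribution by all 7; the group earns 3.2 × 2.89 × 336 = 3107.33.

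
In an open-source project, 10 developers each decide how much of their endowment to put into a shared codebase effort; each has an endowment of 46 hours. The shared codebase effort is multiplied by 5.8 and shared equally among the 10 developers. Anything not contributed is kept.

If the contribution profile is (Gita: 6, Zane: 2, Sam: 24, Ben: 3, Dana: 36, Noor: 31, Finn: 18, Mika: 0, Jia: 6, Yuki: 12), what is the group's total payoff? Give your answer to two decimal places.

1122.40 hours

Total contributed: 6 + 2 + 24 + 3 + 36 + 31 + 18 + 0 + 6 + 12 = 138; total kept: 10 × 46 − 138 = 322.
The shared codebase effort pays out 5.8 × 138 = 800.40 in aggregate.
Group total = 322 + 800.40 = 1122.40.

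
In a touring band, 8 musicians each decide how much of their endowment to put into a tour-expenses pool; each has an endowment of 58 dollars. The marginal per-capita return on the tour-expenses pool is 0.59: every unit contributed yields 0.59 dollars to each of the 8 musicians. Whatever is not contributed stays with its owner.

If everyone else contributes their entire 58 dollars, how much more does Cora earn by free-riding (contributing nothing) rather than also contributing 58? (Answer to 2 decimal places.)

Switching from a contribution of 58 to 0 lets Cora keep an extra 58 dollars, but lowers the tour-expenses pool by 58, which costs Cora their own share of that drop: 0.59 × 58 = 34.22.
Net gain = 58 − 34.22 = 23.78. The private return per contributed unit (0.59) is below 1, so free-riding is indeed the best response regardless of what the others do.

23.78 dollars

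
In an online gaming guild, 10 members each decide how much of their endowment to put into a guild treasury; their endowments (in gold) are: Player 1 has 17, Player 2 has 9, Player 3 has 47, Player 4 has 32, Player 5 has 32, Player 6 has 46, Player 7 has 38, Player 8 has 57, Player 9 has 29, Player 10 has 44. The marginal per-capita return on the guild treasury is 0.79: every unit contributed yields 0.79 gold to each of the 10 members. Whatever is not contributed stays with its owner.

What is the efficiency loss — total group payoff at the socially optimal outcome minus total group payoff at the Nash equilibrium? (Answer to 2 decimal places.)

The private return per contributed unit is 0.79 < 1 for everyone, so the Nash equilibrium is zero contribution and the group total is Σ E_j = 17 + 9 + 47 + 32 + 32 + 46 + 38 + 57 + 29 + 44 = 351.
Each contributed unit returns 7.900 to the group, so the social optimum is full contribution by everyone: group total = 7.900 × 351 = 2772.90.
Efficiency loss = (7.900 − 1) × 351 = 2421.90.

2421.90 gold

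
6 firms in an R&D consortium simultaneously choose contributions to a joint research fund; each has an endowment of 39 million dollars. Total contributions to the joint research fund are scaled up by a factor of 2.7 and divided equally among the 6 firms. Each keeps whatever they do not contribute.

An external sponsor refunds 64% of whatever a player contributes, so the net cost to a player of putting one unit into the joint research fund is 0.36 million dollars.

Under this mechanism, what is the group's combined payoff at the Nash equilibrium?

With the mechanism, a contributed unit returns (2.7/6) / 0.36 = 1.2500 per unit of net cost to the contributor — now above 1 — so contributing fully is weakly dominant for every player.
At the Nash equilibrium everyone contributes 39. Group total payoff = 6 × (39 × 0.64 + 2.7 × 39) = 781.56.

781.56 million dollars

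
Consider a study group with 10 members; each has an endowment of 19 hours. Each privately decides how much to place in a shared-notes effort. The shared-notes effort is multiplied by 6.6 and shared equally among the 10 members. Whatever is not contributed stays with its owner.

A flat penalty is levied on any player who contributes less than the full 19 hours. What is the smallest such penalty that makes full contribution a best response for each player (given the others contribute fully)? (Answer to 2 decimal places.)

Given the others contribute fully, the best deviation is to contribute 0 (any partial contribution still incurs the fine and gives up units whose private return 0.6600 is below 1).
Deviating from 19 to 0 saves 19 hours but forfeits the deviator's share of the drop in the shared-notes effort: 6.6/10 × 19 = 12.54.
So the deviation gain is 19 − 12.54 = 6.46, and the fine must be at least 6.46 hours to wipe it out.

6.46 hours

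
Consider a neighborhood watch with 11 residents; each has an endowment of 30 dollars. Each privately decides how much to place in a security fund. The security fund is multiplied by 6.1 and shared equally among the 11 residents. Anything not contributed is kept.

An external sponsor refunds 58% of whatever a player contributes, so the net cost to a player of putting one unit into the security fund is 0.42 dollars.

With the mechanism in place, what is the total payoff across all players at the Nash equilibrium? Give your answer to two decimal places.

2204.40 dollars

Under the mechanism each unit contributed yields (6.1/11) / 0.42 = 1.3203 back to its contributor per unit of net cost, which exceeds 1, making full contribution the dominant choice for everyone.
At the Nash equilibrium everyone contributes 30. Group total payoff = 11 × (30 × 0.58 + 6.1 × 30) = 2204.40.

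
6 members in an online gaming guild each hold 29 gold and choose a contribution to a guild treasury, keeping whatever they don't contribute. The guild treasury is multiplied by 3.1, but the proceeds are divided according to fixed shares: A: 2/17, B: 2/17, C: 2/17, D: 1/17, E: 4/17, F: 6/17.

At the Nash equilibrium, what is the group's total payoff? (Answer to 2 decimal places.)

A player with share s gets back 3.1·s per unit contributed, so full contribution is dominant for anyone with s > 1/3.1 = 0.3226 and zero contribution is dominant for anyone below.
The only share above 0.3226 is F's 6/17, contributing 29; the remaining 5 contribute 0. Total contributed: 29.
The guild treasury pays out 3.1 × 29 = 89.90 in total (split across the unequal shares, but the aggregate is all that matters for the group sum).
The 5 free-riders keep 29 each, adding 145. Group total = 145 + 89.90 = 234.90.

234.90 gold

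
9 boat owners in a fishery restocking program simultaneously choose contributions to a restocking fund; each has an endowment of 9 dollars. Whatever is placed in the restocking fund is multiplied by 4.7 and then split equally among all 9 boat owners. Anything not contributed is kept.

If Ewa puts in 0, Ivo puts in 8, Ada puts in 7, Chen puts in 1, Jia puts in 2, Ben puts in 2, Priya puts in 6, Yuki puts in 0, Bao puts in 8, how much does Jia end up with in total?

24.76 dollars

Total contributed: 0 + 8 + 7 + 1 + 2 + 2 + 6 + 0 + 8 = 34.
Each receives 4.7 × 34 / 9 = 17.76 from the restocking fund.
Jia keeps 9 − 2 = 7, so Jia's payoff is 7 + 17.76 = 24.76.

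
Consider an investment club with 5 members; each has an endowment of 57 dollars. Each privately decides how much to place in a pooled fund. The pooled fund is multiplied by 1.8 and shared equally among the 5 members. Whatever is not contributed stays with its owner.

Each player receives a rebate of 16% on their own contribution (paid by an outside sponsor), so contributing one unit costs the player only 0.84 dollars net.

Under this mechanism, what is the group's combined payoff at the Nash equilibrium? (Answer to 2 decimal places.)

The effective private return is (1.8/5) / 0.84 = 0.4286, which is still under 1, so the mechanism doesn't change anyone's dominant strategy: zero contribution.
At the Nash equilibrium no one contributes; group total payoff = 5 × 57 = 285.

285.00 dollars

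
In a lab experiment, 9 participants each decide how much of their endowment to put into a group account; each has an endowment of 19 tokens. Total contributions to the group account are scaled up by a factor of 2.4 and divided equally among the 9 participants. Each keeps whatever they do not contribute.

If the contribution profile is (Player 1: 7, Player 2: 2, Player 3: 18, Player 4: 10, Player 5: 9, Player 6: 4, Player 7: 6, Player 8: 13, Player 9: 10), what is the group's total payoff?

Total contributed: 7 + 2 + 18 + 10 + 9 + 4 + 6 + 13 + 10 = 79; total kept: 9 × 19 − 79 = 92.
The group account pays out 2.4 × 79 = 189.60 in aggregate.
Group total = 92 + 189.60 = 281.60.

281.60 tokens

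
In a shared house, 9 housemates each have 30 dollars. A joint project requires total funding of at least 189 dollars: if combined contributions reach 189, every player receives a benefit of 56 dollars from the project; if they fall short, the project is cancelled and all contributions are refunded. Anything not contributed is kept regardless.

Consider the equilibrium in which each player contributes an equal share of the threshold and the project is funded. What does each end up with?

65 dollars

Equal share of the threshold: 189/9 = 21.
At this profile no one gains by cutting their contribution: any cut drops the total below 189, the project is cancelled, contributions are refunded, and the deviator ends with 30, which is less than 30 − 21 + 56 = 65. Contributing more than 21 just wastes the excess. So contributing exactly 21 is a best response.
Each player's payoff: 30 − 21 + 56 = 65.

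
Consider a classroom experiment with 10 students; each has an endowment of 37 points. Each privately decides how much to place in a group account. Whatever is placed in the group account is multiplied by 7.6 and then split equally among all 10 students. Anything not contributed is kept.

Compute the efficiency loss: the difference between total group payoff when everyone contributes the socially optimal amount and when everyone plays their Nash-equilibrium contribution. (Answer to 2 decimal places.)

Each contributed unit returns 7.6/10 = 0.7600 to its contributor — below 1 — so contributing 0 is dominant for every player. At the Nash equilibrium everyone keeps their 37, and the group total is 10 × 37 = 370.
Each contributed unit returns 7.600 to the group as a whole (0.7600 to each of 10 players), which exceeds 1, so the social optimum is full contribution: group total = 7.600 × 370 = 2812.00.
Efficiency loss = 2812.00 − 370 = 2442.00.

2442.00 points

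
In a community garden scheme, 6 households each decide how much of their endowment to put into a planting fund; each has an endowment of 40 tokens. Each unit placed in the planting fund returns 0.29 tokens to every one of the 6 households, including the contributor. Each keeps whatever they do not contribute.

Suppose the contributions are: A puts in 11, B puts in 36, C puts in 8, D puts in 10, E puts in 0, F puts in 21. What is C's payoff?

56.94 tokens

Total contributed: 11 + 36 + 8 + 10 + 0 + 21 = 86.
Each receives 0.29 × 86 = 24.94 from the planting fund.
C keeps 40 − 8 = 32, so C's payoff is 32 + 24.94 = 56.94.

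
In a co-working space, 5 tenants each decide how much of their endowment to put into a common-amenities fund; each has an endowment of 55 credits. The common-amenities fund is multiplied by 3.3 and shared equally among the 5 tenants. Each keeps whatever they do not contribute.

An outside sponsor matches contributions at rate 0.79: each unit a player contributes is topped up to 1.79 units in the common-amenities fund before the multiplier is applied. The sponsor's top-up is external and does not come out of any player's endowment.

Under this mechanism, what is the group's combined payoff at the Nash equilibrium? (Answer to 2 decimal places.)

Under the mechanism each unit contributed yields 3.3 × 1.79 / 5 = 1.1814 back to its contributor per unit of net cost, which exceeds 1, making full contribution the dominant choice for everyone.
So the Nash equilibrium is full contribution by all 5; the group earns 3.3 × 1.79 × 275 = 1624.43.

1624.43 credits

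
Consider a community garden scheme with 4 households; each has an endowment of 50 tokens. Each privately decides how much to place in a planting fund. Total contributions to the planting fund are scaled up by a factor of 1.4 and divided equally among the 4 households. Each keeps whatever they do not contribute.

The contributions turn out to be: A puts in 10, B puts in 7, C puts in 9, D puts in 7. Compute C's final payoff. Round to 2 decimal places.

52.55 tokens

Total contributed: 10 + 7 + 9 + 7 = 33.
Each receives 1.4 × 33 / 4 = 11.55 from the planting fund.
C keeps 50 − 9 = 41, so C's payoff is 41 + 11.55 = 52.55.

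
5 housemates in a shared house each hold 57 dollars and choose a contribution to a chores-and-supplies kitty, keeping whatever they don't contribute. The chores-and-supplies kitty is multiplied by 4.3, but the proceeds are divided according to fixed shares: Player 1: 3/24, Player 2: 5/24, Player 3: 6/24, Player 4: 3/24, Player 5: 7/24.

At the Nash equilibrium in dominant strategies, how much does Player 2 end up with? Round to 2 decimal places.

For player j, contributing a unit is worthwhile iff 4.3 × (j's share) ≥ 1, i.e. iff j's share is at least 0.2326.
Player 3 and Player 5 clear that bar, contributing 57 each; the remaining 3 contribute 0. Total contributed: 114.
Player 2 keeps 57 and receives 4.3 × 114 × 5/24 = 102.13 from the chores-and-supplies kitty, for a payoff of 159.13.

159.13 dollars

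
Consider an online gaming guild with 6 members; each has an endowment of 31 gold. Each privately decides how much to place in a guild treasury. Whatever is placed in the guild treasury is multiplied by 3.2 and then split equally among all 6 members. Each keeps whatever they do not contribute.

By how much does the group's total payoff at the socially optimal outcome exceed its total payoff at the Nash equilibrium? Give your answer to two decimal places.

Each contributed unit returns 3.2/6 = 0.5333 to its contributor — below 1 — so contributing 0 is dominant for every player. At the Nash equilibrium everyone keeps their 31, and the group total is 6 × 31 = 186.
Each contributed unit returns 3.200 to the group as a whole (0.5333 to each of 6 players), which exceeds 1, so the social optimum is full contribution: group total = 3.200 × 186 = 595.20.
Efficiency loss = 595.20 − 186 = 409.20.

409.20 gold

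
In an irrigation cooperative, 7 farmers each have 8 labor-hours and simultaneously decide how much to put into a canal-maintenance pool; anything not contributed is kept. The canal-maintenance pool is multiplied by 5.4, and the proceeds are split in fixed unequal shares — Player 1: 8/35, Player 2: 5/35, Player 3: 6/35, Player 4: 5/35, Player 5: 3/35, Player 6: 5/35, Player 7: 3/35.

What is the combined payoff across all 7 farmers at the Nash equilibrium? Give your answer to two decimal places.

91.20 labor-hours

Each unit j contributes comes back to j as 5.4 × (j's share), so j prefers to contribute only if that share exceeds 1/5.4 = 0.1852; otherwise keeping the unit dominates.
Only Player 1 (8/35) clears that bar, contributing 8; the remaining 6 contribute 0. Total contributed: 8.
The canal-maintenance pool pays out 5.4 × 8 = 43.20 in total (split across the unequal shares, but the aggregate is all that matters for the group sum).
The 6 free-riders keep 8 each, adding 48. Group total = 48 + 43.20 = 91.20.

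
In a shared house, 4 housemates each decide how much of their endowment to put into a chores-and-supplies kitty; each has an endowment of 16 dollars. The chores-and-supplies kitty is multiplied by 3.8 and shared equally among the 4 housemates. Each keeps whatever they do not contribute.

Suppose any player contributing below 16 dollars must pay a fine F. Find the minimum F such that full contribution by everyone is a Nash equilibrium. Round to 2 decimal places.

0.80 dollars

Given the others contribute fully, the best deviation is to contribute 0 (any partial contribution still incurs the fine and gives up units whose private return 0.9500 is below 1).
Deviating from 16 to 0 saves 16 dollars but forfeits the deviator's share of the drop in the chores-and-supplies kitty: 3.8/4 × 16 = 15.20.
So the deviation gain is 16 − 15.20 = 0.80, and the fine must be at least 0.80 dollars to wipe it out.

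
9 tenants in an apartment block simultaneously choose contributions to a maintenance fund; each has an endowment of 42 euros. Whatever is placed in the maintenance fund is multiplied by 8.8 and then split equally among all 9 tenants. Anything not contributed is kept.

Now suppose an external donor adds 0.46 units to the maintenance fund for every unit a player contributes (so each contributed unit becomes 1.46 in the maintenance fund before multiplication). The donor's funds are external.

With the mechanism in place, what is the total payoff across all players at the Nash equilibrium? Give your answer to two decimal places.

With the mechanism, a contributed unit returns 8.8 × 1.46 / 9 = 1.4276 per unit of net cost to the contributor — now above 1 — so contributing fully is weakly dominant for every player.
At the Nash equilibrium everyone contributes 42. Group total payoff = 8.8 × 1.46 × 378 = 4856.54.

4856.54 euros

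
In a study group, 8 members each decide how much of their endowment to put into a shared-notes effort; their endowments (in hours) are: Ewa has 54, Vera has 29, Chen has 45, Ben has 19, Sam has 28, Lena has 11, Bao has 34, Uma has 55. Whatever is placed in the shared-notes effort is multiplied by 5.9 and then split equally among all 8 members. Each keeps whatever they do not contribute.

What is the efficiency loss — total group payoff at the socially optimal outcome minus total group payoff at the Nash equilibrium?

1347.50 hours

The private return per contributed unit is 5.9/8 = 0.7375 < 1 for every player regardless of endowment, so the Nash equilibrium is zero contribution and the group total is Σ E_j = 54 + 29 + 45 + 19 + 28 + 11 + 34 + 55 = 275.
Each contributed unit returns 5.900 to the group, so the social optimum is full contribution by everyone: group total = 5.900 × 275 = 1622.50.
Efficiency loss = (5.900 − 1) × 275 = 1347.50.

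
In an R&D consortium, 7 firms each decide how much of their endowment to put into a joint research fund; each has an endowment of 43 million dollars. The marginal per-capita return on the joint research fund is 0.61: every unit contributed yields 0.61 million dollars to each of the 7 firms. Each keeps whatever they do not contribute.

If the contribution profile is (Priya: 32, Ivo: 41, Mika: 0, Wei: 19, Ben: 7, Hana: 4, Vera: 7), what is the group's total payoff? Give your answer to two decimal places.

660.70 million dollars

Total contributed: 32 + 41 + 0 + 19 + 7 + 4 + 7 = 110; total kept: 7 × 43 − 110 = 191.
The joint research fund pays out 0.61 × 7 × 110 = 469.70 in aggregate.
Group total = 191 + 469.70 = 660.70.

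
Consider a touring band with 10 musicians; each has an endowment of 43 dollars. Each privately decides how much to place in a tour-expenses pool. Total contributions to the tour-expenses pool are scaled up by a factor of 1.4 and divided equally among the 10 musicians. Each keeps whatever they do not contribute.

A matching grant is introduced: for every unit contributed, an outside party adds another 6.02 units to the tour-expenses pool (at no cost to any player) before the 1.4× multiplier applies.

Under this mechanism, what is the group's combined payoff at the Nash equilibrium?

430.00 dollars

The effective private return is 1.4 × 7.02 / 10 = 0.9828, which is still under 1, so the mechanism doesn't change anyone's dominant strategy: zero contribution.
At the Nash equilibrium no one contributes; group total payoff = 10 × 43 = 430.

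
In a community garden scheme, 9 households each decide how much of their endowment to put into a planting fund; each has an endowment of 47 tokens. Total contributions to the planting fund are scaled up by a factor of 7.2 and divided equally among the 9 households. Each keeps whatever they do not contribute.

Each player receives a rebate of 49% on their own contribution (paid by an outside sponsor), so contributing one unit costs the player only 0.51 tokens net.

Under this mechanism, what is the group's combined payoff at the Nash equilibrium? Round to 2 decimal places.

3252.87 tokens

Under the mechanism each unit contributed yields (7.2/9) / 0.51 = 1.5686 back to its contributor per unit of net cost, which exceeds 1, making full contribution the dominant choice for everyone.
At the Nash equilibrium everyone contributes 47. Group total payoff = 9 × (47 × 0.49 + 7.2 × 47) = 3252.87.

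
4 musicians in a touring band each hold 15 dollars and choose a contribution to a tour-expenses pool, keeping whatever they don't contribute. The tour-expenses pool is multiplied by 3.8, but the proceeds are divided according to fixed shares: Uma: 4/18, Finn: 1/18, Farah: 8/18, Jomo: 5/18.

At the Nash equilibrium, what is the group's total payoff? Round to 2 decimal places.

Each unit j contributes comes back to j as 3.8 × (j's share), so j prefers to contribute only if that share exceeds 1/3.8 = 0.2632; otherwise keeping the unit dominates.
The shares above 0.2632 belong to Farah and Jomo, contributing 15 each; the remaining 2 contribute 0. Total contributed: 30.
The tour-expenses pool pays out 3.8 × 30 = 114.00 in total (split across the unequal shares, but the aggregate is all that matters for the group sum).
The 2 free-riders keep 15 each, adding 30. Group total = 30 + 114.00 = 144.00.

144.00 dollars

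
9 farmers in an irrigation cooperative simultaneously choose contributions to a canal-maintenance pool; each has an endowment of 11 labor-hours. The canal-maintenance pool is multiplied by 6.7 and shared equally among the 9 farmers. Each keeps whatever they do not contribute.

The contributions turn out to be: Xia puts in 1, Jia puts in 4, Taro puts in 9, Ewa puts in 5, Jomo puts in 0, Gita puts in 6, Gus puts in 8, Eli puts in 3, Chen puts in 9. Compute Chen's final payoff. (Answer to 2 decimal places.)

Total contributed: 1 + 4 + 9 + 5 + 0 + 6 + 8 + 3 + 9 = 45.
Each receives 6.7 × 45 / 9 = 33.50 from the canal-maintenance pool.
Chen keeps 11 − 9 = 2, so Chen's payoff is 2 + 33.50 = 35.50.

35.50 labor-hours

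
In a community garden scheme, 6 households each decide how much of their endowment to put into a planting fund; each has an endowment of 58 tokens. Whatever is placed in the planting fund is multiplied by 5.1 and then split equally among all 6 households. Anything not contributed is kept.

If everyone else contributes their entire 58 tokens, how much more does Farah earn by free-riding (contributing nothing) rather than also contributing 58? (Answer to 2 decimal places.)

Switching from a contribution of 58 to 0 lets Farah keep an extra 58 tokens, but lowers the planting fund by 58, which costs Farah their own share of that drop: 5.1/6 × 58 = 49.30.
Net gain = 58 − 49.30 = 8.70. The private return per contributed unit (0.8500) is below 1, so free-riding is indeed the best response regardless of what the others do.

8.70 tokens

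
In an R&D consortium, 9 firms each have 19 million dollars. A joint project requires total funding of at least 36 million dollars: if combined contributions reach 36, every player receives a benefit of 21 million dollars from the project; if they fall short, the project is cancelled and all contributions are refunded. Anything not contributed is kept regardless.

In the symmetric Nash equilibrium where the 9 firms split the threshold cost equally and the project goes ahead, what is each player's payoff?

Equal share of the threshold: 36/9 = 4.
At this profile no one gains by cutting their contribution: any cut drops the total below 36, the project is cancelled, contributions are refunded, and the deviator ends with 19, which is less than 19 − 4 + 21 = 36. Contributing more than 4 just wastes the excess. So contributing exactly 4 is a best response.
Each player's payoff: 19 − 4 + 21 = 36.

36 million dollars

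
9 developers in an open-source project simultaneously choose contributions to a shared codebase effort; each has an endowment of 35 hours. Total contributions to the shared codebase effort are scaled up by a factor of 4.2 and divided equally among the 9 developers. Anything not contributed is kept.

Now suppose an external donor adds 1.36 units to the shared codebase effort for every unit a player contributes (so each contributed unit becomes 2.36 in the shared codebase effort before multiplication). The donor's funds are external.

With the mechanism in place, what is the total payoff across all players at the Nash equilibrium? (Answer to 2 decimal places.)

Under the mechanism each unit contributed yields 4.2 × 2.36 / 9 = 1.1013 back to its contributor per unit of net cost, which exceeds 1, making full contribution the dominant choice for everyone.
So the Nash equilibrium is full contribution by all 9; the group earns 4.2 × 2.36 × 315 = 3122.28.

3122.28 hours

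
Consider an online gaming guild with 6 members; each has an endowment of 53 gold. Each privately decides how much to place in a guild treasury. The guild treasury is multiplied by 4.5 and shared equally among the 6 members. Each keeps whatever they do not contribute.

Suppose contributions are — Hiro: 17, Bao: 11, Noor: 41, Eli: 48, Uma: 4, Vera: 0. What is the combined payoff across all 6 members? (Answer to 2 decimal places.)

741.50 gold

Total contributed: 17 + 11 + 41 + 48 + 4 + 0 = 121; total kept: 6 × 53 − 121 = 197.
The guild treasury pays out 4.5 × 121 = 544.50 in aggregate.
Group total = 197 + 544.50 = 741.50.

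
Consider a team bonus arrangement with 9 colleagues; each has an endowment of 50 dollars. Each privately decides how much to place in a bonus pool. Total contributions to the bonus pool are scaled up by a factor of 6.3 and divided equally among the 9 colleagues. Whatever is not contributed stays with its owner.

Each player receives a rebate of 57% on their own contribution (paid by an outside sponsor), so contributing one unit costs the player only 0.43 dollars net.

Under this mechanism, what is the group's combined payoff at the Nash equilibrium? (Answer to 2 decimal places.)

Under the mechanism each unit contributed yields (6.3/9) / 0.43 = 1.6279 back to its contributor per unit of net cost, which exceeds 1, making full contribution the dominant choice for everyone.
At the Nash equilibrium everyone contributes 50. Group total payoff = 9 × (50 × 0.57 + 6.3 × 50) = 3091.50.

3091.50 dollars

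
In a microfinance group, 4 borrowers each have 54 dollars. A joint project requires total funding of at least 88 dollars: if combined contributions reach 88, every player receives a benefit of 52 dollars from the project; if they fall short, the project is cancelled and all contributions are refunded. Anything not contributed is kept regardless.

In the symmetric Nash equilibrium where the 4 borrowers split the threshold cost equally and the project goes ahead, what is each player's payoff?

Equal share of the threshold: 88/4 = 22.
At this profile no one gains by cutting their contribution: any cut drops the total below 88, the project is cancelled, contributions are refunded, and the deviator ends with 54, which is less than 54 − 22 + 52 = 84. Contributing more than 22 just wastes the excess. So contributing exactly 22 is a best response.
Each player's payoff: 54 − 22 + 52 = 84.

84 dollars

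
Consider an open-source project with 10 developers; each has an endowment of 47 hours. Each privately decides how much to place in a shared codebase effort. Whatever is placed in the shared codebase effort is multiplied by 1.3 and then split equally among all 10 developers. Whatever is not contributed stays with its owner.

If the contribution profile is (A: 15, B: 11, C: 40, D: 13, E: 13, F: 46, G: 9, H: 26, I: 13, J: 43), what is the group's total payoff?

538.70 hours

Total contributed: 15 + 11 + 40 + 13 + 13 + 46 + 9 + 26 + 13 + 43 = 229; total kept: 10 × 47 − 229 = 241.
The shared codebase effort pays out 1.3 × 229 = 297.70 in aggregate.
Group total = 241 + 297.70 = 538.70.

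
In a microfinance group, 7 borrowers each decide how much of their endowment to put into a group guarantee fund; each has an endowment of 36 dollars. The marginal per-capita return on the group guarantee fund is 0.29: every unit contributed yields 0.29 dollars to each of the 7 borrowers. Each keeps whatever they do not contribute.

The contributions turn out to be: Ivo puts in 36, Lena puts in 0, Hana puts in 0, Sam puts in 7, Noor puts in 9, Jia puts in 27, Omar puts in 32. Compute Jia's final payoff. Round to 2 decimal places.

41.19 dollars

Total contributed: 36 + 0 + 0 + 7 + 9 + 27 + 32 = 111.
Each receives 0.29 × 111 = 32.19 from the group guarantee fund.
Jia keeps 36 − 27 = 9, so Jia's payoff is 9 + 32.19 = 41.19.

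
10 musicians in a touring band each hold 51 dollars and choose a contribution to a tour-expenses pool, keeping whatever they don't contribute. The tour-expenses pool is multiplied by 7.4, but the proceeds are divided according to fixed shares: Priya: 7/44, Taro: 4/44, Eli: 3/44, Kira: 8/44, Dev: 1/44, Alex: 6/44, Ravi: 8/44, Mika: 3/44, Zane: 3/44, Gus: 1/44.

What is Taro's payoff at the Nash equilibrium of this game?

188.24 dollars

For player j, contributing a unit is worthwhile iff 7.4 × (j's share) ≥ 1, i.e. iff j's share is at least 0.1351.
The shares above 0.1351 belong to Priya, Kira, Alex and Ravi, contributing 51 each; the remaining 6 contribute 0. Total contributed: 204.
Taro keeps 51 and receives 7.4 × 204 × 4/44 = 137.24 from the tour-expenses pool, for a payoff of 188.24.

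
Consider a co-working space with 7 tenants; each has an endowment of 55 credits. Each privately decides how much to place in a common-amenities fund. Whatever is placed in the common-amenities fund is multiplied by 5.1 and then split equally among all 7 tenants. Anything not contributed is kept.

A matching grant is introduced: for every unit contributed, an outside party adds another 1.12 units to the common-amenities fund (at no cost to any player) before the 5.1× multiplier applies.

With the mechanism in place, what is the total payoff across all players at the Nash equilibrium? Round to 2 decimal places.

The effective private return per unit is now 5.1 × 2.12 / 7 = 1.5446 > 1, so every player's dominant strategy flips to full contribution.
At the Nash equilibrium everyone contributes 55. Group total payoff = 5.1 × 2.12 × 385 = 4162.62.

4162.62 credits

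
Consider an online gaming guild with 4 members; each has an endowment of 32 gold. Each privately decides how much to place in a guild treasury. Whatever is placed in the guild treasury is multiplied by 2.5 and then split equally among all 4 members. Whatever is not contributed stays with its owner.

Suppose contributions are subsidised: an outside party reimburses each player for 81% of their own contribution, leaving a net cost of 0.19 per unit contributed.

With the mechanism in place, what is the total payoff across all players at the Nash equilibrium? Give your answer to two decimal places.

423.68 gold

Under the mechanism each unit contributed yields (2.5/4) / 0.19 = 3.2895 back to its contributor per unit of net cost, which exceeds 1, making full contribution the dominant choice for everyone.
At the Nash equilibrium everyone contributes 32. Group total payoff = 4 × (32 × 0.81 + 2.5 × 32) = 423.68.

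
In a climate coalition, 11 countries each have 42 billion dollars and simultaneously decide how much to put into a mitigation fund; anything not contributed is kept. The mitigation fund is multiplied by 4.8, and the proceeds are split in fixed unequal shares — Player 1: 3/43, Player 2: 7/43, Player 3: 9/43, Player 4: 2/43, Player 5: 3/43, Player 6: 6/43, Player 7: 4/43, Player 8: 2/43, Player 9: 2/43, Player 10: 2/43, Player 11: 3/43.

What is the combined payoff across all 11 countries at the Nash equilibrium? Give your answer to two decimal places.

621.60 billion dollars

Player j's private return per contributed unit is 4.8 × (j's share). Contributing is weakly dominant for j when that share is at least 1/4.8 = 0.2083, and contributing 0 is dominant otherwise.
The only share above 0.2083 is Player 3's 9/43, contributing 42; the remaining 10 contribute 0. Total contributed: 42.
The mitigation fund pays out 4.8 × 42 = 201.60 in total (split across the unequal shares, but the aggregate is all that matters for the group sum).
The 10 free-riders keep 42 each, adding 420. Group total = 420 + 201.60 = 621.60.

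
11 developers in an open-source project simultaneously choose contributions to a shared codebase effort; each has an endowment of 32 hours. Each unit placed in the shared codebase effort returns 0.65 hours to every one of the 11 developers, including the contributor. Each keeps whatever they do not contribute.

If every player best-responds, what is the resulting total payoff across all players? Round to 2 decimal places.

The private return per contributed unit is 0.65 < 1, so contributing 0 is dominant for every player. At the Nash equilibrium everyone keeps their 32, and the group total is 11 × 32 = 352.

352.00 hours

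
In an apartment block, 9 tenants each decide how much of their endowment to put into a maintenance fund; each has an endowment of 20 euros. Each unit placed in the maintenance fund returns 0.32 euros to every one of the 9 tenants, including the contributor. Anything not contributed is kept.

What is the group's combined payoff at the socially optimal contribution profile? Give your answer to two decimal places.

518.40 euros

Each contributed unit returns 2.880 to the group as a whole (0.32 to each of 9 players), which exceeds 1, so the social optimum is full contribution: group total = 2.880 × 180 = 518.40.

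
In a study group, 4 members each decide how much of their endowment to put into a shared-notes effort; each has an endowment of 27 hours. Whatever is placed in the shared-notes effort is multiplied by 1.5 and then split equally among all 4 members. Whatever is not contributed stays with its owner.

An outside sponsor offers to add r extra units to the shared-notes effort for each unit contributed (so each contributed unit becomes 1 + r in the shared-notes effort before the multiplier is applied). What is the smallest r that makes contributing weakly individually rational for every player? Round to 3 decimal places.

1.667

With matching at rate r, one contributed unit becomes (1 + r) in the shared-notes effort and returns 1.5 × (1 + r) / 4 to the contributor.
Setting this equal to 1: 1 + r = 4/1.5 = 2.6667.
So the minimum matching rate is r = 2.6667 − 1 = 1.667.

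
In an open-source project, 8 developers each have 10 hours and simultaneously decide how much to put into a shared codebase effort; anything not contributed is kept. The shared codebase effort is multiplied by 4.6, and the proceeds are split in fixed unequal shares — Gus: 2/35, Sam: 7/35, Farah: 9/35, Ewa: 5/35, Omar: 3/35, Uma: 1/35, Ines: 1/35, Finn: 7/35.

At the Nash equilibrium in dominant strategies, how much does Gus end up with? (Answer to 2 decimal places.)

12.63 hours

Player j's private return per contributed unit is 4.6 × (j's share). Contributing is weakly dominant for j when that share is at least 1/4.6 = 0.2174, and contributing 0 is dominant otherwise.
Only Farah (9/35) clears that bar, contributing 10; the remaining 7 contribute 0. Total contributed: 10.
Gus keeps 10 and receives 4.6 × 10 × 2/35 = 2.63 from the shared codebase effort, for a payoff of 12.63.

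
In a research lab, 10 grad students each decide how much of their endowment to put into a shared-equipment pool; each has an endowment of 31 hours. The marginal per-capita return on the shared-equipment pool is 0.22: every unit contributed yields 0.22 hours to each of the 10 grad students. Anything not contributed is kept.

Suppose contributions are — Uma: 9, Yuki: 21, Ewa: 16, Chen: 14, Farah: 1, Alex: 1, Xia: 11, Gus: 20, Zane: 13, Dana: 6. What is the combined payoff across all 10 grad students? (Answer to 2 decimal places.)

444.40 hours

Total contributed: 9 + 21 + 16 + 14 + 1 + 1 + 11 + 20 + 13 + 6 = 112; total kept: 10 × 31 − 112 = 198.
The shared-equipment pool pays out 0.22 × 10 × 112 = 246.40 in aggregate.
Group total = 198 + 246.40 = 444.40.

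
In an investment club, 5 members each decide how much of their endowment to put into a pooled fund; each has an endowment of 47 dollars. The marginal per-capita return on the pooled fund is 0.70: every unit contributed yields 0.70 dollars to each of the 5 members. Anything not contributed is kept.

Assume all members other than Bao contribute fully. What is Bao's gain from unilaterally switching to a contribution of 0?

Switching from a contribution of 47 to 0 lets Bao keep an extra 47 dollars, but lowers the pooled fund by 47, which costs Bao their own share of that drop: 0.70 × 47 = 32.90.
Net gain = 47 − 32.90 = 14.10. The private return per contributed unit (0.70) is below 1, so free-riding is indeed the best response regardless of what the others do.

14.10 dollars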